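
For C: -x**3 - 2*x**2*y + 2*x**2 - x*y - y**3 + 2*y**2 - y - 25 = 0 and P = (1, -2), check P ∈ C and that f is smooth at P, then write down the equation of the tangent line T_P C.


Tangent line at P: 11*x - 24*y - 59 = 0.

Step 1: f(1, -2) = 0, so P lies on C.
Step 2: partial derivatives
  f_x(x, y) = -3*x**2 - 4*x*y + 4*x - y, f_y(x, y) = -2*x**2 - x - 3*y**2 + 4*y - 1.
  f_x(P) = 11, f_y(P) = -24 (gradient nonzero, so P is smooth).
Step 3: tangent line at P: 11·(x − 1) + -24·(y − -2) = 0.
Expanding: 11*x - 24*y - 59 = 0.


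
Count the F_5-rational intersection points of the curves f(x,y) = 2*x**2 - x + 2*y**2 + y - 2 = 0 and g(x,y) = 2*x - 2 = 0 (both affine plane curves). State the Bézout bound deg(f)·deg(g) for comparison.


Common zeros: {(1, 3), (1, 4)}; count = 2; Bézout bound = 2.

deg(f) = 2, deg(g) = 1, so Bézout bound = 2.
Scan x ∈ F_5. For each x, list the y ∈ F_5 with f(x, y) ≡ 0 and those with g(x, y) ≡ 0 (mod 5); the common zeros in that column are the intersection.
  x = 0: f ≡ 0 at y ∈ ∅; g ≡ 0 at y ∈ ∅; common: ∅.
  x = 1: f ≡ 0 at y ∈ {3, 4}; g ≡ 0 at y ∈ {0, 1, 2, 3, 4}; common: {3, 4}.
  x = 2: f ≡ 0 at y ∈ {3, 4}; g ≡ 0 at y ∈ ∅; common: ∅.
  x = 3: f ≡ 0 at y ∈ ∅; g ≡ 0 at y ∈ ∅; common: ∅.
  x = 4: f ≡ 0 at y ∈ ∅; g ≡ 0 at y ∈ ∅; common: ∅.
Collecting: common zeros = {(1, 3), (1, 4)}, so the count is 2.
Comparison with the Bézout bound: 2 ≤ 2 = deg(f)·deg(g), as expected for curves with no common component (the bound is attained).


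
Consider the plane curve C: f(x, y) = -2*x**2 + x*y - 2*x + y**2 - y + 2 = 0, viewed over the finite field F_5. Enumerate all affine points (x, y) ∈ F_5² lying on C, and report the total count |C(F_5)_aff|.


Affine F_5-points: {(2, 0), (2, 4), (4, 3), (4, 4)}; count = 4.

For each of the 25 pairs (x, y) ∈ F_5², evaluate f(x, y) mod 5. Record the zeros.
  x = 0: [0↦2, 1↦2, 2↦4, 3↦3, 4↦4]  zeros at y ∈ ∅
  x = 1: [0↦3, 1↦4, 2↦2, 3↦2, 4↦4]  zeros at y ∈ ∅
  x = 2: [0↦0, 1↦2, 2↦1, 3↦2, 4↦0]  zeros at y ∈ {0, 4}
  x = 3: [0↦3, 1↦1, 2↦1, 3↦3, 4↦2]  zeros at y ∈ ∅
  x = 4: [0↦2, 1↦1, 2↦2, 3↦0, 4↦0]  zeros at y ∈ {3, 4}
Collecting zeros: affine points = {(2, 0), (2, 4), (4, 3), (4, 4)}.
Total count |C(F_5)_aff| = 4.


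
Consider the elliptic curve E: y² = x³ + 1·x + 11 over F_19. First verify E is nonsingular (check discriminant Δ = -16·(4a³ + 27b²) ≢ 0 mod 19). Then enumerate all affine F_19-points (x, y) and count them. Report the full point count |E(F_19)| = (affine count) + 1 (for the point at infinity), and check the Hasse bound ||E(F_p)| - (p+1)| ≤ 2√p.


Affine points = {(0, 7), (0, 12), (6, 9), (6, 10), (7, 0), (11, 2), (11, 17), (13, 6), (13, 13), (15, 0), (16, 0), (17, 1), (17, 18), (18, 3), (18, 16)}; affine count = 15; |E(F_19)| = 16.

Discriminant check: Δ ∝ 4a³ + 27b² = 4·1³ + 27·11² = 4·1 + 27·121 ≡ 3 (mod 19). Nonzero ⇒ E is nonsingular.
For each x ∈ F_19, compute rhs = x³ + 1·x + 11 mod 19, then count y ∈ F_19 with y² ≡ rhs.
  x = 0: rhs = 11, matching y values: 7, 12 (2 points).
  x = 1: rhs = 13, matching y values: none (0 points).
  x = 2: rhs = 2, matching y values: none (0 points).
  x = 3: rhs = 3, matching y values: none (0 points).
  x = 4: rhs = 3, matching y values: none (0 points).
  x = 5: rhs = 8, matching y values: none (0 points).
  x = 6: rhs = 5, matching y values: 9, 10 (2 points).
  x = 7: rhs = 0, matching y values: 0 (1 points).
  x = 8: rhs = 18, matching y values: none (0 points).
  x = 9: rhs = 8, matching y values: none (0 points).
  x = 10: rhs = 14, matching y values: none (0 points).
  x = 11: rhs = 4, matching y values: 2, 17 (2 points).
  x = 12: rhs = 3, matching y values: none (0 points).
  x = 13: rhs = 17, matching y values: 6, 13 (2 points).
  x = 14: rhs = 14, matching y values: none (0 points).
  x = 15: rhs = 0, matching y values: 0 (1 points).
  x = 16: rhs = 0, matching y values: 0 (1 points).
  x = 17: rhs = 1, matching y values: 1, 18 (2 points).
  x = 18: rhs = 9, matching y values: 3, 16 (2 points).
Total affine count: 15.
Full point count |E(F_19)| = 15 + 1 = 16.
Hasse bound: |16 − (19+1)| = |-4| = 4 ≤ 2√19 ≈ 8.7178 ✓.


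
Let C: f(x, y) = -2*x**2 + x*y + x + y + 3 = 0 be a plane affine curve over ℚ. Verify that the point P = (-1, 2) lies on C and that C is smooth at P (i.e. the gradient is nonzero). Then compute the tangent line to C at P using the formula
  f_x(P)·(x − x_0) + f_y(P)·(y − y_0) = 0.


Tangent line at P: 7*x + 7 = 0.

Step 1: f(-1, 2) = 0, so P lies on C.
Step 2: partial derivatives
  f_x(x, y) = -4*x + y + 1, f_y(x, y) = x + 1.
  f_x(P) = 7, f_y(P) = 0 (gradient nonzero, so P is smooth).
Step 3: tangent line at P: 7·(x − -1) + 0·(y − 2) = 0.
Expanding: 7*x + 7 = 0.


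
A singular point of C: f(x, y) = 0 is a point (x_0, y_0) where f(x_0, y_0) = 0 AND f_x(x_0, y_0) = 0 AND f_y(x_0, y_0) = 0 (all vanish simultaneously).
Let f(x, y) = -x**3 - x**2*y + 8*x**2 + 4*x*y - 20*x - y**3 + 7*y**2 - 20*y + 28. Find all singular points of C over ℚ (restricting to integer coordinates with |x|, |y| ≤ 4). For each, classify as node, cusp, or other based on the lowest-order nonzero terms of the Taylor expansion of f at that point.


Singular points: {(2, 2)}; classification: cusp.

Compute partial derivatives:
  f_x = -3*x**2 - 2*x*y + 16*x + 4*y - 20.
  f_y = -x**2 + 4*x - 3*y**2 + 14*y - 20.
Scan x_0 ∈ {−4, ..., 4}. For each x_0, f_y(x_0, y) is a polynomial in y; find its integer roots y ∈ {−4, ..., 4}, then test f_x and f at those candidates.
  x = -4: f_y(-4, y) = -3*y**2 + 14*y - 52; no integer root y with |y| ≤ 4.
  x = -3: f_y(-3, y) = -3*y**2 + 14*y - 41; no integer root y with |y| ≤ 4.
  x = -2: f_y(-2, y) = -3*y**2 + 14*y - 32; no integer root y with |y| ≤ 4.
  x = -1: f_y(-1, y) = -3*y**2 + 14*y - 25; no integer root y with |y| ≤ 4.
  x = 0: f_y(0, y) = -3*y**2 + 14*y - 20; no integer root y with |y| ≤ 4.
  x = 1: f_y(1, y) = -3*y**2 + 14*y - 17; no integer root y with |y| ≤ 4.
  x = 2: f_y(2, y) = -3*y**2 + 14*y - 16; vanishes at y ∈ {2}. (2, 2): f_x = 0, f = 0 — SINGULAR.
  x = 3: f_y(3, y) = -3*y**2 + 14*y - 17; no integer root y with |y| ≤ 4.
  x = 4: f_y(4, y) = -3*y**2 + 14*y - 20; no integer root y with |y| ≤ 4.
Only singular point on the grid: (2, 2).
Classify: substitute x = 2 + u, y = 2 + v and expand: f = -u**3 - u**2*v - v**3 + v**2.
No constant or linear terms (consistent with a singular point). Quadratic part: v**2. Cubic part: -u**3 - u**2*v - v**3.
The quadratic part v**2 is a perfect square, so there is a single (double) tangent line v = 0, i.e. y = 2. Restricting the cubic part to that line (v = 0) leaves -u**3 ≠ 0, so f is not divisible by v and the branch is v² ≈ u**3 to lowest order — this is a cusp.
Classification: cusp.


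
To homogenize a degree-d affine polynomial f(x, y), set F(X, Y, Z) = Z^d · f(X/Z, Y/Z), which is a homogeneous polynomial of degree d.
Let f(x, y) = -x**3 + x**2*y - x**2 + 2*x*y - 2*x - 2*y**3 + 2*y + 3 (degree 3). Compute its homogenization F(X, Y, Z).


F(X, Y, Z) = -X**3 + X**2*Y - X**2*Z + 2*X*Y*Z - 2*X*Z**2 - 2*Y**3 + 2*Y*Z**2 + 3*Z**3

deg(f) = 3.
Substitute x = X/Z, y = Y/Z into f, then multiply by Z^3.
  monomial -1·x^3·y^0 ↦ -1·X^3·Y^0·Z^0.
  monomial 1·x^2·y^1 ↦ 1·X^2·Y^1·Z^0.
  monomial -1·x^2·y^0 ↦ -1·X^2·Y^0·Z^1.
  monomial 2·x^1·y^1 ↦ 2·X^1·Y^1·Z^1.
  monomial -2·x^1·y^0 ↦ -2·X^1·Y^0·Z^2.
  monomial -2·x^0·y^3 ↦ -2·X^0·Y^3·Z^0.
  monomial 2·x^0·y^1 ↦ 2·X^0·Y^1·Z^2.
  monomial 3·x^0·y^0 ↦ 3·X^0·Y^0·Z^3.
Collecting: F(X, Y, Z) = -X**3 + X**2*Y - X**2*Z + 2*X*Y*Z - 2*X*Z**2 - 2*Y**3 + 2*Y*Z**2 + 3*Z**3.


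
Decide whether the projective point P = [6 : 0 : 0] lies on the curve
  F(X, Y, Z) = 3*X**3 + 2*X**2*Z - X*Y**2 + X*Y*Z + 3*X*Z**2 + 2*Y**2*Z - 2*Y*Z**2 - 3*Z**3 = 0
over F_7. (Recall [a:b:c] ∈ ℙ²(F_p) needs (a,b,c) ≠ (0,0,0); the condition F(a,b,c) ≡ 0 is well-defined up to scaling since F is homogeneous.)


F(6,0,0) ≡ 4 (mod 7); P is NOT on the curve.

Evaluate F(6, 0, 0) term-by-term (mod 7).
  3*X**3 ↦ 3·216·1·1 = 648
  2*X**2*Z ↦ 2·36·1·0 = 0
  -X*Y**2 ↦ -1·6·0·1 = 0
  X*Y*Z ↦ 1·6·0·0 = 0
  3*X*Z**2 ↦ 3·6·1·0 = 0
  2*Y**2*Z ↦ 2·1·0·0 = 0
  -2*Y*Z**2 ↦ -2·1·0·0 = 0
  -3*Z**3 ↦ -3·1·1·0 = 0
Sum: F(6, 0, 0) = (648) + (0) + (0) + (0) + (0) + (0) + (0) + (0) = 648.
Reducing mod 7: 648 ≡ 4 (mod 7).
Since F(a, b, c) ≡ 4 ≠ 0 (mod 7), P does NOT lie on the curve.


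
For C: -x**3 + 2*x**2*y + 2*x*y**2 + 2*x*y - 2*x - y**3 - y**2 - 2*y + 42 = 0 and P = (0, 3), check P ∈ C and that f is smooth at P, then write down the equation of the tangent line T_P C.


Tangent line at P: 22*x - 35*y + 105 = 0.

Step 1: f(0, 3) = 0, so P lies on C.
Step 2: partial derivatives
  f_x(x, y) = -3*x**2 + 4*x*y + 2*y**2 + 2*y - 2, f_y(x, y) = 2*x**2 + 4*x*y + 2*x - 3*y**2 - 2*y - 2.
  f_x(P) = 22, f_y(P) = -35 (gradient nonzero, so P is smooth).
Step 3: tangent line at P: 22·(x − 0) + -35·(y − 3) = 0.
Expanding: 22*x - 35*y + 105 = 0.


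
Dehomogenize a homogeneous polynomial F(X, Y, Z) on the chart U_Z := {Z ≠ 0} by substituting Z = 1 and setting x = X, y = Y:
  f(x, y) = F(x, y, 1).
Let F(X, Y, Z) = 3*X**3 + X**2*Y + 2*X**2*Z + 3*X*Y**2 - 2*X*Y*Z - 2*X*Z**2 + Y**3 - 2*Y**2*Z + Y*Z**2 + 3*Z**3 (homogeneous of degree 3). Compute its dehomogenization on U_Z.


f(x, y) = 3*x**3 + x**2*y + 2*x**2 + 3*x*y**2 - 2*x*y - 2*x + y**3 - 2*y**2 + y + 3

On U_Z we set Z = 1. Each monomial c·X^i·Y^j·Z^k in F becomes c·x^i·y^j·1^k = c·x^i·y^j.
Substituting Z = 1: F(X, Y, 1) = 3*x**3 + x**2*y + 2*x**2 + 3*x*y**2 - 2*x*y - 2*x + y**3 - 2*y**2 + y + 3.
Note: deg(f) ≤ deg(F) = 3; strict inequality happens when F is divisible by Z (lost terms).


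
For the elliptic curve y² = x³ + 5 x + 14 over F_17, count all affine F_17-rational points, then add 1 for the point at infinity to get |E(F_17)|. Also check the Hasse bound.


Affine points = {(2, 7), (2, 10), (4, 8), (4, 9), (7, 1), (7, 16), (12, 0), (13, 7), (13, 10), (15, 8), (15, 9), (16, 5), (16, 12)}; affine count = 13; |E(F_17)| = 14.

Discriminant check: Δ ∝ 4a³ + 27b² = 4·5³ + 27·14² = 4·125 + 27·196 ≡ 12 (mod 17). Nonzero ⇒ E is nonsingular.
For each x ∈ F_17, compute rhs = x³ + 5·x + 14 mod 17, then count y ∈ F_17 with y² ≡ rhs.
  x = 0: rhs = 14, matching y values: none (0 points).
  x = 1: rhs = 3, matching y values: none (0 points).
  x = 2: rhs = 15, matching y values: 7, 10 (2 points).
  x = 3: rhs = 5, matching y values: none (0 points).
  x = 4: rhs = 13, matching y values: 8, 9 (2 points).
  x = 5: rhs = 11, matching y values: none (0 points).
  x = 6: rhs = 5, matching y values: none (0 points).
  x = 7: rhs = 1, matching y values: 1, 16 (2 points).
  x = 8: rhs = 5, matching y values: none (0 points).
  x = 9: rhs = 6, matching y values: none (0 points).
  x = 10: rhs = 10, matching y values: none (0 points).
  x = 11: rhs = 6, matching y values: none (0 points).
  x = 12: rhs = 0, matching y values: 0 (1 points).
  x = 13: rhs = 15, matching y values: 7, 10 (2 points).
  x = 14: rhs = 6, matching y values: none (0 points).
  x = 15: rhs = 13, matching y values: 8, 9 (2 points).
  x = 16: rhs = 8, matching y values: 5, 12 (2 points).
Total affine count: 13.
Full point count |E(F_17)| = 13 + 1 = 14.
Hasse bound: |14 − (17+1)| = |-4| = 4 ≤ 2√17 ≈ 8.2462 ✓.


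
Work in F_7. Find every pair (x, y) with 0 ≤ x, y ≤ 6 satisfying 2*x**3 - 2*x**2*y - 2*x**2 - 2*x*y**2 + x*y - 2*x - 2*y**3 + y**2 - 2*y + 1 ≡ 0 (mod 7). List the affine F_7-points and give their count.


Affine F_7-points: {(0, 4), (1, 1), (2, 4), (3, 1), (3, 3), (3, 4), (5, 1), (5, 6)}; count = 8.

For each of the 49 pairs (x, y) ∈ F_7², evaluate f(x, y) mod 7. Record the zeros.
  x = 0: [0↦1, 1↦5, 2↦6, 3↦6, 4↦0, 5↦4, 6↦6]  zeros at y ∈ {4}
  x = 1: [0↦6, 1↦0, 2↦1, 3↦4, 4↦4, 5↦3, 6↦3]  zeros at y ∈ {1}
  x = 2: [0↦5, 1↦6, 2↦3, 3↦5, 4↦0, 5↦4, 6↦5]  zeros at y ∈ {4}
  x = 3: [0↦3, 1↦0, 2↦3, 3↦0, 4↦0, 5↦5, 6↦3]  zeros at y ∈ {1, 3, 4}
  x = 4: [0↦5, 1↦1, 2↦6, 3↦1, 4↦2, 5↦4, 6↦2]  zeros at y ∈ ∅
  x = 5: [0↦2, 1↦0, 2↦3, 3↦6, 4↦4, 5↦6, 6↦0]  zeros at y ∈ {1, 6}
  x = 6: [0↦6, 1↦2, 2↦6, 3↦6, 4↦4, 5↦2, 6↦2]  zeros at y ∈ ∅
Collecting zeros: affine points = {(0, 4), (1, 1), (2, 4), (3, 1), (3, 3), (3, 4), (5, 1), (5, 6)}.
Total count |C(F_7)_aff| = 8.


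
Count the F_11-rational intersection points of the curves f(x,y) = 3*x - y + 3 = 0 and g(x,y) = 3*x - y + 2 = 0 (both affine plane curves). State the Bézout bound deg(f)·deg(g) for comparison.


Common zeros: ∅; count = 0; Bézout bound = 1.

deg(f) = 1, deg(g) = 1, so Bézout bound = 1.
Scan x ∈ F_11. For each x, list the y ∈ F_11 with f(x, y) ≡ 0 and those with g(x, y) ≡ 0 (mod 11); the common zeros in that column are the intersection.
  x = 0: f ≡ 0 at y ∈ {3}; g ≡ 0 at y ∈ {2}; common: ∅.
  x = 1: f ≡ 0 at y ∈ {6}; g ≡ 0 at y ∈ {5}; common: ∅.
  x = 2: f ≡ 0 at y ∈ {9}; g ≡ 0 at y ∈ {8}; common: ∅.
  x = 3: f ≡ 0 at y ∈ {1}; g ≡ 0 at y ∈ {0}; common: ∅.
  x = 4: f ≡ 0 at y ∈ {4}; g ≡ 0 at y ∈ {3}; common: ∅.
  x = 5: f ≡ 0 at y ∈ {7}; g ≡ 0 at y ∈ {6}; common: ∅.
  x = 6: f ≡ 0 at y ∈ {10}; g ≡ 0 at y ∈ {9}; common: ∅.
  x = 7: f ≡ 0 at y ∈ {2}; g ≡ 0 at y ∈ {1}; common: ∅.
  x = 8: f ≡ 0 at y ∈ {5}; g ≡ 0 at y ∈ {4}; common: ∅.
  x = 9: f ≡ 0 at y ∈ {8}; g ≡ 0 at y ∈ {7}; common: ∅.
  x = 10: f ≡ 0 at y ∈ {0}; g ≡ 0 at y ∈ {10}; common: ∅.
Collecting: common zeros = ∅, so the count is 0.
Comparison with the Bézout bound: 0 ≤ 1 = deg(f)·deg(g), as expected for curves with no common component (the affine F_11-count falls short of the bound because intersections may lie at infinity, over extension fields, or carry multiplicity).


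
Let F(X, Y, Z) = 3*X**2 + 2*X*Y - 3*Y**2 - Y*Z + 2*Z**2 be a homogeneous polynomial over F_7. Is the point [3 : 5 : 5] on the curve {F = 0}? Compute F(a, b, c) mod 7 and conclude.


F(3,5,5) ≡ 0 (mod 7); P is on the curve.

Evaluate F(3, 5, 5) term-by-term (mod 7).
  3*X**2 ↦ 3·9·1·1 = 27
  2*X*Y ↦ 2·3·5·1 = 30
  -3*Y**2 ↦ -3·1·25·1 = -75
  -Y*Z ↦ -1·1·5·5 = -25
  2*Z**2 ↦ 2·1·1·25 = 50
Sum: F(3, 5, 5) = (27) + (30) + (-75) + (-25) + (50) = 7.
Reducing mod 7: 7 ≡ 0 (mod 7).
Since F(a, b, c) ≡ 0 (mod 7), P lies on the curve.


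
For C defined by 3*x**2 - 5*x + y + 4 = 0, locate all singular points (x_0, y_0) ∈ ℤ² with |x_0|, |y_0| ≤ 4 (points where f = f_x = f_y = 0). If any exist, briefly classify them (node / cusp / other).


No singular points in the scanned grid; C is smooth there.

Compute partial derivatives:
  f_x = 6*x - 5.
  f_y = 1.
f_y = 1 is a nonzero constant, so f_y never vanishes: no point (x, y) can satisfy f = f_x = f_y = 0. In particular no (x, y) ∈ {−4, ..., 4}² is singular; the curve is smooth.


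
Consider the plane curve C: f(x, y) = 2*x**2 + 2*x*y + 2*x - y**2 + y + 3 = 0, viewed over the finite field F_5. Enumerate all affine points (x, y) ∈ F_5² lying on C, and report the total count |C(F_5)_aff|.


Affine F_5-points: {(2, 0)}; count = 1.

For each of the 25 pairs (x, y) ∈ F_5², evaluate f(x, y) mod 5. Record the zeros.
  x = 0: [0↦3, 1↦3, 2↦1, 3↦2, 4↦1]  zeros at y ∈ ∅
  x = 1: [0↦2, 1↦4, 2↦4, 3↦2, 4↦3]  zeros at y ∈ ∅
  x = 2: [0↦0, 1↦4, 2↦1, 3↦1, 4↦4]  zeros at y ∈ {0}
  x = 3: [0↦2, 1↦3, 2↦2, 3↦4, 4↦4]  zeros at y ∈ ∅
  x = 4: [0↦3, 1↦1, 2↦2, 3↦1, 4↦3]  zeros at y ∈ ∅
Collecting zeros: affine points = {(2, 0)}.
Total count |C(F_5)_aff| = 1.


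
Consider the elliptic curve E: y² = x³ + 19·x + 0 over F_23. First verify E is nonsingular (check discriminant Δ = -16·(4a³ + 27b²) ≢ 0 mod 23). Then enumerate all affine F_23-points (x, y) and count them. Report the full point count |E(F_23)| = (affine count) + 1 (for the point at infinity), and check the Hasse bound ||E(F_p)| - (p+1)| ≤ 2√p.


Affine points = {(0, 0), (2, 0), (4, 5), (4, 18), (5, 6), (5, 17), (6, 10), (6, 13), (7, 4), (7, 19), (9, 7), (9, 16), (12, 1), (12, 22), (13, 11), (13, 12), (15, 7), (15, 16), (20, 10), (20, 13), (21, 0), (22, 7), (22, 16)}; affine count = 23; |E(F_23)| = 24.

Discriminant check: Δ ∝ 4a³ + 27b² = 4·19³ + 27·0² = 4·6859 + 27·0 ≡ 20 (mod 23). Nonzero ⇒ E is nonsingular.
For each x ∈ F_23, compute rhs = x³ + 19·x + 0 mod 23, then count y ∈ F_23 with y² ≡ rhs.
  x = 0: rhs = 0, matching y values: 0 (1 points).
  x = 1: rhs = 20, matching y values: none (0 points).
  x = 2: rhs = 0, matching y values: 0 (1 points).
  x = 3: rhs = 15, matching y values: none (0 points).
  x = 4: rhs = 2, matching y values: 5, 18 (2 points).
  x = 5: rhs = 13, matching y values: 6, 17 (2 points).
  x = 6: rhs = 8, matching y values: 10, 13 (2 points).
  x = 7: rhs = 16, matching y values: 4, 19 (2 points).
  x = 8: rhs = 20, matching y values: none (0 points).
  x = 9: rhs = 3, matching y values: 7, 16 (2 points).
  x = 10: rhs = 17, matching y values: none (0 points).
  x = 11: rhs = 22, matching y values: none (0 points).
  x = 12: rhs = 1, matching y values: 1, 22 (2 points).
  x = 13: rhs = 6, matching y values: 11, 12 (2 points).
  x = 14: rhs = 20, matching y values: none (0 points).
  x = 15: rhs = 3, matching y values: 7, 16 (2 points).
  x = 16: rhs = 7, matching y values: none (0 points).
  x = 17: rhs = 15, matching y values: none (0 points).
  x = 18: rhs = 10, matching y values: none (0 points).
  x = 19: rhs = 21, matching y values: none (0 points).
  x = 20: rhs = 8, matching y values: 10, 13 (2 points).
  x = 21: rhs = 0, matching y values: 0 (1 points).
  x = 22: rhs = 3, matching y values: 7, 16 (2 points).
Total affine count: 23.
Full point count |E(F_23)| = 23 + 1 = 24.
Hasse bound: |24 − (23+1)| = |0| = 0 ≤ 2√23 ≈ 9.5917 ✓.


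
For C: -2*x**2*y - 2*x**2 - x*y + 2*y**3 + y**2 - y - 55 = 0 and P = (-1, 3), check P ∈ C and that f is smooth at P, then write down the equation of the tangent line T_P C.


Tangent line at P: 13*x + 58*y - 161 = 0.

Step 1: f(-1, 3) = 0, so P lies on C.
Step 2: partial derivatives
  f_x(x, y) = -4*x*y - 4*x - y, f_y(x, y) = -2*x**2 - x + 6*y**2 + 2*y - 1.
  f_x(P) = 13, f_y(P) = 58 (gradient nonzero, so P is smooth).
Step 3: tangent line at P: 13·(x − -1) + 58·(y − 3) = 0.
Expanding: 13*x + 58*y - 161 = 0.


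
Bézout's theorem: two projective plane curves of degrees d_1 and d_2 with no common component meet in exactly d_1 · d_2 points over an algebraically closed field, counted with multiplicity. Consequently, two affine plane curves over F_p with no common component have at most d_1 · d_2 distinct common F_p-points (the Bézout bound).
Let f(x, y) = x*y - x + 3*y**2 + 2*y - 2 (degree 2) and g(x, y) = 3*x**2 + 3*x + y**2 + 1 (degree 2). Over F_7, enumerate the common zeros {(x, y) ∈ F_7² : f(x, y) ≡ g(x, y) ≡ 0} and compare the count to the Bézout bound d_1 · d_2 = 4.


Common zeros: {(2, 3), (5, 0)}; count = 2; Bézout bound = 4.

deg(f) = 2, deg(g) = 2, so Bézout bound = 4.
Scan x ∈ F_7. For each x, list the y ∈ F_7 with f(x, y) ≡ 0 and those with g(x, y) ≡ 0 (mod 7); the common zeros in that column are the intersection.
  x = 0: f ≡ 0 at y ∈ {2}; g ≡ 0 at y ∈ ∅; common: ∅.
  x = 1: f ≡ 0 at y ∈ ∅; g ≡ 0 at y ∈ {0}; common: ∅.
  x = 2: f ≡ 0 at y ∈ {3, 5}; g ≡ 0 at y ∈ {3, 4}; common: {3}.
  x = 3: f ≡ 0 at y ∈ {4, 6}; g ≡ 0 at y ∈ ∅; common: ∅.
  x = 4: f ≡ 0 at y ∈ ∅; g ≡ 0 at y ∈ {3, 4}; common: ∅.
  x = 5: f ≡ 0 at y ∈ {0}; g ≡ 0 at y ∈ {0}; common: {0}.
  x = 6: f ≡ 0 at y ∈ ∅; g ≡ 0 at y ∈ ∅; common: ∅.
Collecting: common zeros = {(2, 3), (5, 0)}, so the count is 2.
Comparison with the Bézout bound: 2 ≤ 4 = deg(f)·deg(g), as expected for curves with no common component (the affine F_7-count falls short of the bound because intersections may lie at infinity, over extension fields, or carry multiplicity).


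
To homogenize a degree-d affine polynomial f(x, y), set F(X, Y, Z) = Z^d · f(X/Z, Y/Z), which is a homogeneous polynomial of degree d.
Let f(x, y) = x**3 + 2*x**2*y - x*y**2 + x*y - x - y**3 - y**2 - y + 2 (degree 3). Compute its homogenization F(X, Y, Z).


F(X, Y, Z) = X**3 + 2*X**2*Y - X*Y**2 + X*Y*Z - X*Z**2 - Y**3 - Y**2*Z - Y*Z**2 + 2*Z**3

deg(f) = 3.
Substitute x = X/Z, y = Y/Z into f, then multiply by Z^3.
  monomial 1·x^3·y^0 ↦ 1·X^3·Y^0·Z^0.
  monomial 2·x^2·y^1 ↦ 2·X^2·Y^1·Z^0.
  monomial -1·x^1·y^2 ↦ -1·X^1·Y^2·Z^0.
  monomial 1·x^1·y^1 ↦ 1·X^1·Y^1·Z^1.
  monomial -1·x^1·y^0 ↦ -1·X^1·Y^0·Z^2.
  monomial -1·x^0·y^3 ↦ -1·X^0·Y^3·Z^0.
  monomial -1·x^0·y^2 ↦ -1·X^0·Y^2·Z^1.
  monomial -1·x^0·y^1 ↦ -1·X^0·Y^1·Z^2.
  monomial 2·x^0·y^0 ↦ 2·X^0·Y^0·Z^3.
Collecting: F(X, Y, Z) = X**3 + 2*X**2*Y - X*Y**2 + X*Y*Z - X*Z**2 - Y**3 - Y**2*Z - Y*Z**2 + 2*Z**3.


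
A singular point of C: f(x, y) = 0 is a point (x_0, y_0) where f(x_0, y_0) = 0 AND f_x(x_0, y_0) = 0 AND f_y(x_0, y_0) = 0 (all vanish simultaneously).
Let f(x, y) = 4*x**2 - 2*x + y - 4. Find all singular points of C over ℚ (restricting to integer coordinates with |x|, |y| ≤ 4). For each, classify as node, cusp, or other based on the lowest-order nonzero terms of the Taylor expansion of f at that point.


No singular points in the scanned grid; C is smooth there.

Compute partial derivatives:
  f_x = 8*x - 2.
  f_y = 1.
f_y = 1 is a nonzero constant, so f_y never vanishes: no point (x, y) can satisfy f = f_x = f_y = 0. In particular no (x, y) ∈ {−4, ..., 4}² is singular; the curve is smooth.


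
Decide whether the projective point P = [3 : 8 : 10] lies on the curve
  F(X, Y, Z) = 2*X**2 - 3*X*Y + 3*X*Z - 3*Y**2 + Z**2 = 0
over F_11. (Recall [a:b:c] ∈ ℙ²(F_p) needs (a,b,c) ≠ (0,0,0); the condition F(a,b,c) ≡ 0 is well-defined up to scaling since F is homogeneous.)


F(3,8,10) ≡ 10 (mod 11); P is NOT on the curve.

Evaluate F(3, 8, 10) term-by-term (mod 11).
  2*X**2 ↦ 2·9·1·1 = 18
  -3*X*Y ↦ -3·3·8·1 = -72
  3*X*Z ↦ 3·3·1·10 = 90
  -3*Y**2 ↦ -3·1·64·1 = -192
  Z**2 ↦ 1·1·1·100 = 100
Sum: F(3, 8, 10) = (18) + (-72) + (90) + (-192) + (100) = -56.
Reducing mod 11: -56 ≡ 10 (mod 11).
Since F(a, b, c) ≡ 10 ≠ 0 (mod 11), P does NOT lie on the curve.


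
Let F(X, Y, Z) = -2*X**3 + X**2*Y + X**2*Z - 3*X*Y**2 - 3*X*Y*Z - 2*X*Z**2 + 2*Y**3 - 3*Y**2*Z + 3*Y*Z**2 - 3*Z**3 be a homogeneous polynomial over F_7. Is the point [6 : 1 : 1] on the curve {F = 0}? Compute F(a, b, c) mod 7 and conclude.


F(6,1,1) ≡ 4 (mod 7); P is NOT on the curve.

Evaluate F(6, 1, 1) term-by-term (mod 7).
  -2*X**3 ↦ -2·216·1·1 = -432
  X**2*Y ↦ 1·36·1·1 = 36
  X**2*Z ↦ 1·36·1·1 = 36
  -3*X*Y**2 ↦ -3·6·1·1 = -18
  -3*X*Y*Z ↦ -3·6·1·1 = -18
  -2*X*Z**2 ↦ -2·6·1·1 = -12
  2*Y**3 ↦ 2·1·1·1 = 2
  -3*Y**2*Z ↦ -3·1·1·1 = -3
  3*Y*Z**2 ↦ 3·1·1·1 = 3
  -3*Z**3 ↦ -3·1·1·1 = -3
Sum: F(6, 1, 1) = (-432) + (36) + (36) + (-18) + (-18) + (-12) + (2) + (-3) + (3) + (-3) = -409.
Reducing mod 7: -409 ≡ 4 (mod 7).
Since F(a, b, c) ≡ 4 ≠ 0 (mod 7), P does NOT lie on the curve.


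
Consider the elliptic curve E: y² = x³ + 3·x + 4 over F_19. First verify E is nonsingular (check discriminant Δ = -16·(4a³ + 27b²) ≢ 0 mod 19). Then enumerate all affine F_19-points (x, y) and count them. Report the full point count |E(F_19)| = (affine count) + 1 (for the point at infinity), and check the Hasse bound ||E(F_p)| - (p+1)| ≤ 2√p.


Affine points = {(0, 2), (0, 17), (4, 2), (4, 17), (5, 7), (5, 12), (7, 8), (7, 11), (9, 0), (11, 0), (12, 1), (12, 18), (13, 6), (13, 13), (14, 4), (14, 15), (15, 2), (15, 17), (16, 5), (16, 14), (17, 3), (17, 16), (18, 0)}; affine count = 23; |E(F_19)| = 24.

Discriminant check: Δ ∝ 4a³ + 27b² = 4·3³ + 27·4² = 4·27 + 27·16 ≡ 8 (mod 19). Nonzero ⇒ E is nonsingular.
For each x ∈ F_19, compute rhs = x³ + 3·x + 4 mod 19, then count y ∈ F_19 with y² ≡ rhs.
  x = 0: rhs = 4, matching y values: 2, 17 (2 points).
  x = 1: rhs = 8, matching y values: none (0 points).
  x = 2: rhs = 18, matching y values: none (0 points).
  x = 3: rhs = 2, matching y values: none (0 points).
  x = 4: rhs = 4, matching y values: 2, 17 (2 points).
  x = 5: rhs = 11, matching y values: 7, 12 (2 points).
  x = 6: rhs = 10, matching y values: none (0 points).
  x = 7: rhs = 7, matching y values: 8, 11 (2 points).
  x = 8: rhs = 8, matching y values: none (0 points).
  x = 9: rhs = 0, matching y values: 0 (1 points).
  x = 10: rhs = 8, matching y values: none (0 points).
  x = 11: rhs = 0, matching y values: 0 (1 points).
  x = 12: rhs = 1, matching y values: 1, 18 (2 points).
  x = 13: rhs = 17, matching y values: 6, 13 (2 points).
  x = 14: rhs = 16, matching y values: 4, 15 (2 points).
  x = 15: rhs = 4, matching y values: 2, 17 (2 points).
  x = 16: rhs = 6, matching y values: 5, 14 (2 points).
  x = 17: rhs = 9, matching y values: 3, 16 (2 points).
  x = 18: rhs = 0, matching y values: 0 (1 points).
Total affine count: 23.
Full point count |E(F_19)| = 23 + 1 = 24.
Hasse bound: |24 − (19+1)| = |4| = 4 ≤ 2√19 ≈ 8.7178 ✓.


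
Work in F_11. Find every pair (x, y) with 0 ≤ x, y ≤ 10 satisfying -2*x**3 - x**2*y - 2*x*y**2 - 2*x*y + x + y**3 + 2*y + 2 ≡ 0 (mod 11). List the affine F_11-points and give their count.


Affine F_11-points: {(2, 10), (3, 9), (5, 2), (7, 2), (7, 6), (8, 4), (9, 2)}; count = 7.

For each of the 121 pairs (x, y) ∈ F_11², evaluate f(x, y) mod 11. Record the zeros.
  x = 0: [0↦2, 1↦5, 2↦3, 3↦2, 4↦8, 5↦5, 6↦10, 7↦7, 8↦2, 9↦1, 10↦10]  zeros at y ∈ ∅
  x = 1: [0↦1, 1↦10, 2↦10, 3↦7, 4↦7, 5↦5, 6↦7, 7↦8, 8↦3, 9↦9, 10↦10]  zeros at y ∈ ∅
  x = 2: [0↦10, 1↦1, 2↦1, 3↦5, 4↦8, 5↦5, 6↦2, 7↦5, 8↦9, 9↦9, 10↦0]  zeros at y ∈ {10}
  x = 3: [0↦6, 1↦10, 2↦8, 3↦6, 4↦10, 5↦4, 6↦5, 7↦8, 8↦8, 9↦0, 10↦1]  zeros at y ∈ {9}
  x = 4: [0↦10, 1↦3, 2↦8, 3↦9, 4↦1, 5↦1, 6↦4, 7↦5, 8↦10, 9↦3, 10↦1]  zeros at y ∈ ∅
  x = 5: [0↦10, 1↦1, 2↦0, 3↦2, 4↦2, 5↦6, 6↦9, 7↦6, 8↦3, 9↦6, 10↦10]  zeros at y ∈ {2}
  x = 6: [0↦5, 1↦3, 2↦5, 3↦6, 4↦1, 5↦7, 6↦8, 7↦10, 8↦8, 9↦8, 10↦5]  zeros at y ∈ ∅
  x = 7: [0↦5, 1↦8, 2↦0, 3↦9, 4↦8, 5↦3, 6↦0, 7↦5, 8↦2, 9↦8, 10↦7]  zeros at y ∈ {2, 6}
  x = 8: [0↦9, 1↦4, 2↦6, 3↦10, 4↦0, 5↦4, 6↦6, 7↦1, 8↦6, 9↦5, 10↦4]  zeros at y ∈ {4}
  x = 9: [0↦5, 1↦1, 2↦0, 3↦8, 4↦9, 5↦9, 6↦3, 7↦8, 8↦8, 9↦9, 10↦6]  zeros at y ∈ {2}
  x = 10: [0↦3, 1↦9, 2↦3, 3↦2, 4↦1, 5↦6, 6↦1, 7↦3, 8↦7, 9↦8, 10↦1]  zeros at y ∈ ∅
Collecting zeros: affine points = {(2, 10), (3, 9), (5, 2), (7, 2), (7, 6), (8, 4), (9, 2)}.
Total count |C(F_11)_aff| = 7.


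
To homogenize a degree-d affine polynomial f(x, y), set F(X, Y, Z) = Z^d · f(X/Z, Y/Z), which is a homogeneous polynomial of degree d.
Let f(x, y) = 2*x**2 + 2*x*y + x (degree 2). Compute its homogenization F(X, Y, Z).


F(X, Y, Z) = 2*X**2 + 2*X*Y + X*Z

deg(f) = 2.
Substitute x = X/Z, y = Y/Z into f, then multiply by Z^2.
  monomial 2·x^2·y^0 ↦ 2·X^2·Y^0·Z^0.
  monomial 2·x^1·y^1 ↦ 2·X^1·Y^1·Z^0.
  monomial 1·x^1·y^0 ↦ 1·X^1·Y^0·Z^1.
Collecting: F(X, Y, Z) = 2*X**2 + 2*X*Y + X*Z.


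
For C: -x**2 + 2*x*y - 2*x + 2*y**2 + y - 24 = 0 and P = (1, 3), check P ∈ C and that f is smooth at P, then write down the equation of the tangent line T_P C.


Tangent line at P: 2*x + 15*y - 47 = 0.

Step 1: f(1, 3) = 0, so P lies on C.
Step 2: partial derivatives
  f_x(x, y) = -2*x + 2*y - 2, f_y(x, y) = 2*x + 4*y + 1.
  f_x(P) = 2, f_y(P) = 15 (gradient nonzero, so P is smooth).
Step 3: tangent line at P: 2·(x − 1) + 15·(y − 3) = 0.
Expanding: 2*x + 15*y - 47 = 0.


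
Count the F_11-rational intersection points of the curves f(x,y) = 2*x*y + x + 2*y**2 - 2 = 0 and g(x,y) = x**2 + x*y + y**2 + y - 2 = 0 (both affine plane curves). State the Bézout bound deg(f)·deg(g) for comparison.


Common zeros: {(0, 1), (2, 9), (9, 7)}; count = 3; Bézout bound = 4.

deg(f) = 2, deg(g) = 2, so Bézout bound = 4.
Scan x ∈ F_11. For each x, list the y ∈ F_11 with f(x, y) ≡ 0 and those with g(x, y) ≡ 0 (mod 11); the common zeros in that column are the intersection.
  x = 0: f ≡ 0 at y ∈ {1, 10}; g ≡ 0 at y ∈ {1, 9}; common: {1}.
  x = 1: f ≡ 0 at y ∈ {2, 8}; g ≡ 0 at y ∈ ∅; common: ∅.
  x = 2: f ≡ 0 at y ∈ {0, 9}; g ≡ 0 at y ∈ {9, 10}; common: {9}.
  x = 3: f ≡ 0 at y ∈ ∅; g ≡ 0 at y ∈ ∅; common: ∅.
  x = 4: f ≡ 0 at y ∈ {3, 4}; g ≡ 0 at y ∈ ∅; common: ∅.
  x = 5: f ≡ 0 at y ∈ ∅; g ≡ 0 at y ∈ ∅; common: ∅.
  x = 6: f ≡ 0 at y ∈ ∅; g ≡ 0 at y ∈ {7, 8}; common: ∅.
  x = 7: f ≡ 0 at y ∈ ∅; g ≡ 0 at y ∈ ∅; common: ∅.
  x = 8: f ≡ 0 at y ∈ ∅; g ≡ 0 at y ∈ {5, 8}; common: ∅.
  x = 9: f ≡ 0 at y ∈ {6, 7}; g ≡ 0 at y ∈ {5, 7}; common: {7}.
  x = 10: f ≡ 0 at y ∈ ∅; g ≡ 0 at y ∈ {1, 10}; common: ∅.
Collecting: common zeros = {(0, 1), (2, 9), (9, 7)}, so the count is 3.
Comparison with the Bézout bound: 3 ≤ 4 = deg(f)·deg(g), as expected for curves with no common component (the affine F_11-count falls short of the bound because intersections may lie at infinity, over extension fields, or carry multiplicity).


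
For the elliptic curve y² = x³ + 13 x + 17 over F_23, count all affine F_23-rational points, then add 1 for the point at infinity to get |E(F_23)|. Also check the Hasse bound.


Affine points = {(1, 10), (1, 13), (4, 8), (4, 15), (5, 0), (6, 9), (6, 14), (8, 9), (8, 14), (9, 9), (9, 14), (19, 4), (19, 19), (21, 11), (21, 12), (22, 7), (22, 16)}; affine count = 17; |E(F_23)| = 18.

Discriminant check: Δ ∝ 4a³ + 27b² = 4·13³ + 27·17² = 4·2197 + 27·289 ≡ 8 (mod 23). Nonzero ⇒ E is nonsingular.
For each x ∈ F_23, compute rhs = x³ + 13·x + 17 mod 23, then count y ∈ F_23 with y² ≡ rhs.
  x = 0: rhs = 17, matching y values: none (0 points).
  x = 1: rhs = 8, matching y values: 10, 13 (2 points).
  x = 2: rhs = 5, matching y values: none (0 points).
  x = 3: rhs = 14, matching y values: none (0 points).
  x = 4: rhs = 18, matching y values: 8, 15 (2 points).
  x = 5: rhs = 0, matching y values: 0 (1 points).
  x = 6: rhs = 12, matching y values: 9, 14 (2 points).
  x = 7: rhs = 14, matching y values: none (0 points).
  x = 8: rhs = 12, matching y values: 9, 14 (2 points).
  x = 9: rhs = 12, matching y values: 9, 14 (2 points).
  x = 10: rhs = 20, matching y values: none (0 points).
  x = 11: rhs = 19, matching y values: none (0 points).
  x = 12: rhs = 15, matching y values: none (0 points).
  x = 13: rhs = 14, matching y values: none (0 points).
  x = 14: rhs = 22, matching y values: none (0 points).
  x = 15: rhs = 22, matching y values: none (0 points).
  x = 16: rhs = 20, matching y values: none (0 points).
  x = 17: rhs = 22, matching y values: none (0 points).
  x = 18: rhs = 11, matching y values: none (0 points).
  x = 19: rhs = 16, matching y values: 4, 19 (2 points).
  x = 20: rhs = 20, matching y values: none (0 points).
  x = 21: rhs = 6, matching y values: 11, 12 (2 points).
  x = 22: rhs = 3, matching y values: 7, 16 (2 points).
Total affine count: 17.
Full point count |E(F_23)| = 17 + 1 = 18.
Hasse bound: |18 − (23+1)| = |-6| = 6 ≤ 2√23 ≈ 9.5917 ✓.


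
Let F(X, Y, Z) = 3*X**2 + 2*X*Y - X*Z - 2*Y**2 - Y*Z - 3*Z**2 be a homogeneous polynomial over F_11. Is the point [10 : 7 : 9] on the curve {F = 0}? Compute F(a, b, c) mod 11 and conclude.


F(10,7,9) ≡ 1 (mod 11); P is NOT on the curve.

Evaluate F(10, 7, 9) term-by-term (mod 11).
  3*X**2 ↦ 3·100·1·1 = 300
  2*X*Y ↦ 2·10·7·1 = 140
  -X*Z ↦ -1·10·1·9 = -90
  -2*Y**2 ↦ -2·1·49·1 = -98
  -Y*Z ↦ -1·1·7·9 = -63
  -3*Z**2 ↦ -3·1·1·81 = -243
Sum: F(10, 7, 9) = (300) + (140) + (-90) + (-98) + (-63) + (-243) = -54.
Reducing mod 11: -54 ≡ 1 (mod 11).
Since F(a, b, c) ≡ 1 ≠ 0 (mod 11), P does NOT lie on the curve.


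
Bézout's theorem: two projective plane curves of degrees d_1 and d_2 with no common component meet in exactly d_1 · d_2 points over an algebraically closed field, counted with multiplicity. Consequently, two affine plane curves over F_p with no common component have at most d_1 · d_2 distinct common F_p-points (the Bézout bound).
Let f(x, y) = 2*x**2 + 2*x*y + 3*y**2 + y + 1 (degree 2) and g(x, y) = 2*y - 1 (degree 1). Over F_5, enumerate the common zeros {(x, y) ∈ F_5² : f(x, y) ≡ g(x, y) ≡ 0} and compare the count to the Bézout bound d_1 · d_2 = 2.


Common zeros: ∅; count = 0; Bézout bound = 2.

deg(f) = 2, deg(g) = 1, so Bézout bound = 2.
Scan x ∈ F_5. For each x, list the y ∈ F_5 with f(x, y) ≡ 0 and those with g(x, y) ≡ 0 (mod 5); the common zeros in that column are the intersection.
  x = 0: f ≡ 0 at y ∈ {1, 2}; g ≡ 0 at y ∈ {3}; common: ∅.
  x = 1: f ≡ 0 at y ∈ ∅; g ≡ 0 at y ∈ {3}; common: ∅.
  x = 2: f ≡ 0 at y ∈ ∅; g ≡ 0 at y ∈ {3}; common: ∅.
  x = 3: f ≡ 0 at y ∈ {2, 4}; g ≡ 0 at y ∈ {3}; common: ∅.
  x = 4: f ≡ 0 at y ∈ {1}; g ≡ 0 at y ∈ {3}; common: ∅.
Collecting: common zeros = ∅, so the count is 0.
Comparison with the Bézout bound: 0 ≤ 2 = deg(f)·deg(g), as expected for curves with no common component (the affine F_5-count falls short of the bound because intersections may lie at infinity, over extension fields, or carry multiplicity).


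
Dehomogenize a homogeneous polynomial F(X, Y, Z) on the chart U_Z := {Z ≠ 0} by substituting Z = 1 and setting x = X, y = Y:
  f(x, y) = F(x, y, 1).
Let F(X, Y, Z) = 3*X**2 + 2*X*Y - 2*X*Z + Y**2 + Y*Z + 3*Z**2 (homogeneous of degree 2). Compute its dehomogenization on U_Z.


f(x, y) = 3*x**2 + 2*x*y - 2*x + y**2 + y + 3

On U_Z we set Z = 1. Each monomial c·X^i·Y^j·Z^k in F becomes c·x^i·y^j·1^k = c·x^i·y^j.
Substituting Z = 1: F(X, Y, 1) = 3*x**2 + 2*x*y - 2*x + y**2 + y + 3.
Note: deg(f) ≤ deg(F) = 2; strict inequality happens when F is divisible by Z (lost terms).


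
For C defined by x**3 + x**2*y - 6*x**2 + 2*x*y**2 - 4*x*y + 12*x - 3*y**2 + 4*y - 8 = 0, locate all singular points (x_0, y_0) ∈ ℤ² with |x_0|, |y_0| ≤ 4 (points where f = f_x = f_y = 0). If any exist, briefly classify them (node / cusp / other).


Singular points: {(2, 0)}; classification: cusp.

Compute partial derivatives:
  f_x = 3*x**2 + 2*x*y - 12*x + 2*y**2 - 4*y + 12.
  f_y = x**2 + 4*x*y - 4*x - 6*y + 4.
Scan x_0 ∈ {−4, ..., 4}. For each x_0, f_y(x_0, y) is a polynomial in y; find its integer roots y ∈ {−4, ..., 4}, then test f_x and f at those candidates.
  x = -4: f_y(-4, y) = 36 - 22*y; no integer root y with |y| ≤ 4.
  x = -3: f_y(-3, y) = 25 - 18*y; no integer root y with |y| ≤ 4.
  x = -2: f_y(-2, y) = 16 - 14*y; no integer root y with |y| ≤ 4.
  x = -1: f_y(-1, y) = 9 - 10*y; no integer root y with |y| ≤ 4.
  x = 0: f_y(0, y) = 4 - 6*y; no integer root y with |y| ≤ 4.
  x = 1: f_y(1, y) = 1 - 2*y; no integer root y with |y| ≤ 4.
  x = 2: f_y(2, y) = 2*y; vanishes at y ∈ {0}. (2, 0): f_x = 0, f = 0 — SINGULAR.
  x = 3: f_y(3, y) = 6*y + 1; no integer root y with |y| ≤ 4.
  x = 4: f_y(4, y) = 10*y + 4; no integer root y with |y| ≤ 4.
Only singular point on the grid: (2, 0).
Classify: substitute x = 2 + u, y = 0 + v and expand: f = u**3 + u**2*v + 2*u*v**2 + v**2.
No constant or linear terms (consistent with a singular point). Quadratic part: v**2. Cubic part: u**3 + u**2*v + 2*u*v**2.
The quadratic part v**2 is a perfect square, so there is a single (double) tangent line v = 0, i.e. y = 0. Restricting the cubic part to that line (v = 0) leaves u**3 ≠ 0, so f is not divisible by v and the branch is v² ≈ -u**3 to lowest order — this is a cusp.
Classification: cusp.


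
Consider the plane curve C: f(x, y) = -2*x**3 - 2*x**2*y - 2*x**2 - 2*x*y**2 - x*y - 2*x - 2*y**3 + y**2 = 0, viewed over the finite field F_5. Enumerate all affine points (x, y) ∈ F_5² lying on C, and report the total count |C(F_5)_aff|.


Affine F_5-points: {(0, 0), (0, 3), (3, 3), (3, 4)}; count = 4.

For each of the 25 pairs (x, y) ∈ F_5², evaluate f(x, y) mod 5. Record the zeros.
  x = 0: [0↦0, 1↦4, 2↦3, 3↦0, 4↦3]  zeros at y ∈ {0, 3}
  x = 1: [0↦4, 1↦3, 2↦3, 3↦2, 4↦3]  zeros at y ∈ ∅
  x = 2: [0↦2, 1↦2, 2↦4, 3↦1, 4↦1]  zeros at y ∈ ∅
  x = 3: [0↦2, 1↦4, 2↦4, 3↦0, 4↦0]  zeros at y ∈ {3, 4}
  x = 4: [0↦2, 1↦2, 2↦1, 3↦2, 4↦3]  zeros at y ∈ ∅
Collecting zeros: affine points = {(0, 0), (0, 3), (3, 3), (3, 4)}.
Total count |C(F_5)_aff| = 4.


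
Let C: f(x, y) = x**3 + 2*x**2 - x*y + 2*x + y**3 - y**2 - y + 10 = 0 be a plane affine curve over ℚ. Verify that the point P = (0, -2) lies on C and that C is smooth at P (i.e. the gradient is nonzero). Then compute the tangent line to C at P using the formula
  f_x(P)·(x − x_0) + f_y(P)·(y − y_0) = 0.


Tangent line at P: 4*x + 15*y + 30 = 0.

Step 1: f(0, -2) = 0, so P lies on C.
Step 2: partial derivatives
  f_x(x, y) = 3*x**2 + 4*x - y + 2, f_y(x, y) = -x + 3*y**2 - 2*y - 1.
  f_x(P) = 4, f_y(P) = 15 (gradient nonzero, so P is smooth).
Step 3: tangent line at P: 4·(x − 0) + 15·(y − -2) = 0.
Expanding: 4*x + 15*y + 30 = 0.


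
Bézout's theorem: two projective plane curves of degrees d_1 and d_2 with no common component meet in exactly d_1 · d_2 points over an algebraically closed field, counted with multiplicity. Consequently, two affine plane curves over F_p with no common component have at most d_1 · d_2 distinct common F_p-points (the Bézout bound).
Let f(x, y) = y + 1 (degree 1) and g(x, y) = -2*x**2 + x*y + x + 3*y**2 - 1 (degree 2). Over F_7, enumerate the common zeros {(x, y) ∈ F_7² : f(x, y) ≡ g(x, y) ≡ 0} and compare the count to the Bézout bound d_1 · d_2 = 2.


Common zeros: {(1, 6), (6, 6)}; count = 2; Bézout bound = 2.

deg(f) = 1, deg(g) = 2, so Bézout bound = 2.
Scan x ∈ F_7. For each x, list the y ∈ F_7 with f(x, y) ≡ 0 and those with g(x, y) ≡ 0 (mod 7); the common zeros in that column are the intersection.
  x = 0: f ≡ 0 at y ∈ {6}; g ≡ 0 at y ∈ ∅; common: ∅.
  x = 1: f ≡ 0 at y ∈ {6}; g ≡ 0 at y ∈ {3, 6}; common: {6}.
  x = 2: f ≡ 0 at y ∈ {6}; g ≡ 0 at y ∈ {0, 4}; common: ∅.
  x = 3: f ≡ 0 at y ∈ {6}; g ≡ 0 at y ∈ ∅; common: ∅.
  x = 4: f ≡ 0 at y ∈ {6}; g ≡ 0 at y ∈ {4}; common: ∅.
  x = 5: f ≡ 0 at y ∈ {6}; g ≡ 0 at y ∈ ∅; common: ∅.
  x = 6: f ≡ 0 at y ∈ {6}; g ≡ 0 at y ∈ {6}; common: {6}.
Collecting: common zeros = {(1, 6), (6, 6)}, so the count is 2.
Comparison with the Bézout bound: 2 ≤ 2 = deg(f)·deg(g), as expected for curves with no common component (the bound is attained).


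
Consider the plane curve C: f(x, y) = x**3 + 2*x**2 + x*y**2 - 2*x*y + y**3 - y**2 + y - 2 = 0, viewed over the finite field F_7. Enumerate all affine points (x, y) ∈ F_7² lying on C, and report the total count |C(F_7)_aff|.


Affine F_7-points: {(1, 2), (2, 0), (3, 2), (3, 4), (3, 6), (4, 1), (4, 5), (6, 6)}; count = 8.

For each of the 49 pairs (x, y) ∈ F_7², evaluate f(x, y) mod 7. Record the zeros.
  x = 0: [0↦5, 1↦6, 2↦4, 3↦5, 4↦1, 5↦5, 6↦2]  zeros at y ∈ ∅
  x = 1: [0↦1, 1↦1, 2↦0, 3↦4, 4↦5, 5↦2, 6↦1]  zeros at y ∈ {2}
  x = 2: [0↦0, 1↦6, 2↦6, 3↦6, 4↦5, 5↦2, 6↦3]  zeros at y ∈ {0}
  x = 3: [0↦1, 1↦6, 2↦0, 3↦3, 4↦0, 5↦4, 6↦0]  zeros at y ∈ {2, 4, 6}
  x = 4: [0↦3, 1↦0, 2↦2, 3↦1, 4↦3, 5↦0, 6↦5]  zeros at y ∈ {1, 5}
  x = 5: [0↦5, 1↦1, 2↦4, 3↦6, 4↦6, 5↦3, 6↦3]  zeros at y ∈ ∅
  x = 6: [0↦6, 1↦1, 2↦5, 3↦3, 4↦1, 5↦5, 6↦0]  zeros at y ∈ {6}
Collecting zeros: affine points = {(1, 2), (2, 0), (3, 2), (3, 4), (3, 6), (4, 1), (4, 5), (6, 6)}.
Total count |C(F_7)_aff| = 8.
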